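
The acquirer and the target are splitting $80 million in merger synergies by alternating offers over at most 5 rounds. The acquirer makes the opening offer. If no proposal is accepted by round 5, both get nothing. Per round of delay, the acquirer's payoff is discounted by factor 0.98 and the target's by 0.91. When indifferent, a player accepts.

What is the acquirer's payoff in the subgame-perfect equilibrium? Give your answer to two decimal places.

77.25

Round 5 (the acquirer proposes): the target will accept anything ≥ 0, so the acquirer offers 0 and keeps 80.
Round 4 (the target proposes): the acquirer can get 80 next round, worth 0.98 × 80 = 78.4 now; the target offers that and keeps 1.6.
Round 3 (the acquirer proposes): the target can get 1.6 next round, worth 0.91 × 1.6 = 1.456 now; the acquirer offers that and keeps 78.544.
Round 2 (the target proposes): the acquirer can get 78.544 next round, worth 0.98 × 78.544 = 76.97312 now. The target offers 76.97312 and keeps 80 − 76.97312 = 3.02688.
Round 1 (the acquirer proposes): the target can get 3.02688 next round, worth 0.91 × 3.02688 = 2.7544608 now, so the acquirer offers 2.7544608, keeping 77.2455392.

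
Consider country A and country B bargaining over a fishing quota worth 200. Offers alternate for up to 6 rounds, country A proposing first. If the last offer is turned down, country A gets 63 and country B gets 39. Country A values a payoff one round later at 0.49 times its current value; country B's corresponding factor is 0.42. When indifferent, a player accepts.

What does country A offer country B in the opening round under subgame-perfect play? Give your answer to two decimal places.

54.09

By backward induction:
Round 6 (country B proposes): country A gets 63 if talks fail, so country B offers 63 and keeps 137.
Round 5 (country A proposes): country B can get 137 next round, worth 0.42 × 137 = 57.54 now; country A offers that and keeps 142.46.
Round 4 (country B proposes): country A can get 142.46 next round, worth 0.49 × 142.46 = 69.8054 now. Country B offers 69.8054 and keeps 200 − 69.8054 = 130.1946.
Round 3 (country A proposes): country B can get 130.1946 next round, worth 0.42 × 130.1946 = 54.681732 now, so country A offers 54.681732, keeping 145.318268.
Round 2 (country B proposes): country A can get 145.318268 next round, worth 0.49 × 145.318268 = 71.20595132 now. Country B offers 71.20595132 and keeps 200 − 71.20595132 = 128.79404868.
Round 1 (country A proposes): country B can get 128.79404868 next round, worth 0.42 × 128.79404868 = 54.0935004456 now; country A offers that and keeps 145.9064995544.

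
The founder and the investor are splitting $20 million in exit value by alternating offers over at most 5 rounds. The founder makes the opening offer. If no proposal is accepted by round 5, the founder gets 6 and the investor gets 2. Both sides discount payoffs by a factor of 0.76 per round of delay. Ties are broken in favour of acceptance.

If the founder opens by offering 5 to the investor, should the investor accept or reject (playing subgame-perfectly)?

Reject

Round 5 (the founder proposes): the investor gets 2 if talks fail, so the founder offers 2 and keeps 18.
Round 4 (the investor proposes): the founder can get 18 next round, worth 0.76 × 18 = 13.68 now. The investor offers 13.68 and keeps 20 − 13.68 = 6.32.
Round 3 (the founder proposes): the investor can get 6.32 next round, worth 0.76 × 6.32 = 4.8032 now, so the founder offers 4.8032, keeping 15.1968.
Round 2 (the investor proposes): the founder can get 15.1968 next round, worth 0.76 × 15.1968 = 11.549568 now; the investor offers that and keeps 8.450432.
So by rejecting in round 1, the investor gets 8.450432 next round, worth 0.76 × 8.450432 = 6.42232832 now.
Offer 5 < 6.42232832, so the investor rejects.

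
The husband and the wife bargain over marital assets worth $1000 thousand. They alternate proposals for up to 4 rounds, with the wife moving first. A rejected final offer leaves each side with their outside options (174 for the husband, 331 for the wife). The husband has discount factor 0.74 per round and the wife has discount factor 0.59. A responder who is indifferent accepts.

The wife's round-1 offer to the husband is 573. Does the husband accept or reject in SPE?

Accept

Work out the husband's continuation value if the offer is rejected.
Round 4 (the husband proposes): the wife gets 331 if talks fail, so the husband offers 331 and keeps 669.
Round 3 (the wife proposes): the husband can get 669 next round, worth 0.74 × 669 = 495.06 now. The wife offers 495.06 and keeps 1000 − 495.06 = 504.94.
Round 2 (the husband proposes): the wife can get 504.94 next round, worth 0.59 × 504.94 = 297.9146 now, so the husband offers 297.9146, keeping 702.0854.
So by rejecting in round 1, the husband gets 702.0854 next round, worth 0.74 × 702.0854 = 519.543196 now.
Offer 573 ≥ 519.543196, so the husband accepts.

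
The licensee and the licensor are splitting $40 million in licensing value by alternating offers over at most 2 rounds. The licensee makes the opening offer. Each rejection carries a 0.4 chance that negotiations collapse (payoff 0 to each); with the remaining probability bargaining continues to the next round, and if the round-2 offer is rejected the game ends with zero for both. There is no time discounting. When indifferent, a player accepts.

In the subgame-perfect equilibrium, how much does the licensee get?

Round 2 (the licensor proposes): rejection yields 0 for the licensee; the licensor offers 0 and keeps 40.
Round 1 (the licensee proposes): rejecting gives the licensor an expected 0.6 × 40 = 24, so the licensee offers 24, keeping 16.

16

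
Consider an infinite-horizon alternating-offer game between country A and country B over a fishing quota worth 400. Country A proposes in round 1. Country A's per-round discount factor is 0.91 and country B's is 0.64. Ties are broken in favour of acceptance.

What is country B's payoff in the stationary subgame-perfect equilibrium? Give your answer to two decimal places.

In a stationary SPE each proposer offers the other exactly their discounted continuation value.
If country A keeps x when proposing and country B keeps y when proposing, then x = 400 − 0.64y and y = 400 − 0.91x.
Solving: x = 400(1 − 0.64) / (1 − 0.91·0.64) = 144 / 0.4176 ≈ 344.8276.
Country B gets 400 − 344.8276 ≈ 55.1724.

55.17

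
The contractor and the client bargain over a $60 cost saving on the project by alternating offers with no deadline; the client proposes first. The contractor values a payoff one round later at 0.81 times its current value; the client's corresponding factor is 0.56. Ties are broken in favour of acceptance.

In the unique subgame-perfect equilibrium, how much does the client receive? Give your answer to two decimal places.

In a stationary SPE each proposer offers the other exactly their discounted continuation value.
If the client keeps x when proposing and the contractor keeps y when proposing, then x = 60 − 0.81y and y = 60 − 0.56x.
Solving: x = 60(1 − 0.81) / (1 − 0.56·0.81) = 11.4 / 0.5464 ≈ 20.8638.
The contractor gets 60 − 20.8638 ≈ 39.1362.

20.86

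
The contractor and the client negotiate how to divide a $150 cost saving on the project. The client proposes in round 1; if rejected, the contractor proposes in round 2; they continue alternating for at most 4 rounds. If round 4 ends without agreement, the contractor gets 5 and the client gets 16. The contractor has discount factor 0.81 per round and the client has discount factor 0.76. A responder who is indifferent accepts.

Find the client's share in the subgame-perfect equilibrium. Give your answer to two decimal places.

54.02

Round 4 (the contractor proposes): the client gets 16 if talks fail, so the contractor offers 16 and keeps 134.
Round 3 (the client proposes): the contractor can get 134 next round, worth 0.81 × 134 = 108.54 now, so the client offers 108.54, keeping 41.46.
Round 2 (the contractor proposes): the client can get 41.46 next round, worth 0.76 × 41.46 = 31.5096 now, so the contractor offers 31.5096, keeping 118.4904.
Round 1 (the client proposes): the contractor can get 118.4904 next round, worth 0.81 × 118.4904 = 95.977224 now; the client offers that and keeps 54.022776.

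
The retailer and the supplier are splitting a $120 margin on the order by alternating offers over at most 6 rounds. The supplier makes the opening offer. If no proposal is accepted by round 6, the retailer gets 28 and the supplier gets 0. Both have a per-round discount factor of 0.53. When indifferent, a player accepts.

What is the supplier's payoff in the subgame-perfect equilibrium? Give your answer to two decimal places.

Solve by backward induction from round 6.
Round 6 (the retailer proposes): the supplier will accept anything ≥ 0, so the retailer offers 0 and keeps 120.
Round 5 (the supplier proposes): the retailer can get 120 next round, worth 0.53 × 120 = 63.6 now. The supplier offers 63.6 and keeps 120 − 63.6 = 56.4.
Round 4 (the retailer proposes): the supplier can get 56.4 next round, worth 0.53 × 56.4 = 29.892 now; the retailer offers that and keeps 90.108.
Round 3 (the supplier proposes): the retailer can get 90.108 next round, worth 0.53 × 90.108 = 47.75724 now; the supplier offers that and keeps 72.24276.
Round 2 (the retailer proposes): the supplier can get 72.24276 next round, worth 0.53 × 72.24276 = 38.2886628 now; the retailer offers that and keeps 81.7113372.
Round 1 (the supplier proposes): the retailer can get 81.7113372 next round, worth 0.53 × 81.7113372 = 43.307008716 now. The supplier offers 43.307008716 and keeps 120 − 43.307008716 = 76.692991284.

76.69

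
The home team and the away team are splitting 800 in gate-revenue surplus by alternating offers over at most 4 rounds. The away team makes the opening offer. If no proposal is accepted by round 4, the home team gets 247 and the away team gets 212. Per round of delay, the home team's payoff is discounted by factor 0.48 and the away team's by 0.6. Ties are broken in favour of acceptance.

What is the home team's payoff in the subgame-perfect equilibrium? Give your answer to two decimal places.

234.89

Round 4 (the home team proposes): the away team gets 212 if talks fail, so the home team offers 212 and keeps 588.
Round 3 (the away team proposes): the home team can get 588 next round, worth 0.48 × 588 = 282.24 now; the away team offers that and keeps 517.76.
Round 2 (the home team proposes): the away team can get 517.76 next round, worth 0.6 × 517.76 = 310.656 now. The home team offers 310.656 and keeps 800 − 310.656 = 489.344.
Round 1 (the away team proposes): the home team can get 489.344 next round, worth 0.48 × 489.344 = 234.88512 now. The away team offers 234.88512 and keeps 800 − 234.88512 = 565.11488.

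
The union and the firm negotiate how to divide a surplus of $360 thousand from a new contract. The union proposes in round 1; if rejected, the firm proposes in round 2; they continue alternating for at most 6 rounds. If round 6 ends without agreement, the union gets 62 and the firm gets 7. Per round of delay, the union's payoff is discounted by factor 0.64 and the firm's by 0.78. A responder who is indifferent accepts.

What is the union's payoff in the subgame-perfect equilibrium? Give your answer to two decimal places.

150.52

Round 6 (the firm proposes): the union gets 62 if talks fail, so the firm offers 62 and keeps 298.
Round 5 (the union proposes): the firm can get 298 next round, worth 0.78 × 298 = 232.44 now. The union offers 232.44 and keeps 360 − 232.44 = 127.56.
Round 4 (the firm proposes): the union can get 127.56 next round, worth 0.64 × 127.56 = 81.6384 now; the firm offers that and keeps 278.3616.
Round 3 (the union proposes): the firm can get 278.3616 next round, worth 0.78 × 278.3616 = 217.122048 now. The union offers 217.122048 and keeps 360 − 217.122048 = 142.877952.
Round 2 (the firm proposes): the union can get 142.877952 next round, worth 0.64 × 142.877952 = 91.44188928 now. The firm offers 91.44188928 and keeps 360 − 91.44188928 = 268.55811072.
Round 1 (the union proposes): the firm can get 268.55811072 next round, worth 0.78 × 268.55811072 = 209.4753263616 now, so the union offers 209.4753263616, keeping 150.5246736384.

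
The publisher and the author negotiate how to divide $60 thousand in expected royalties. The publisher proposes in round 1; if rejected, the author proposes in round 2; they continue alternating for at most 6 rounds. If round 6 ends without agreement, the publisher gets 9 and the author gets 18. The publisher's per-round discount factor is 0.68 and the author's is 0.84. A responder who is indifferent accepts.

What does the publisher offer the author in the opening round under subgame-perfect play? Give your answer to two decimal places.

39.32

Round 6 (the author proposes): the publisher gets 9 if talks fail, so the author offers 9 and keeps 51.
Round 5 (the publisher proposes): the author can get 51 next round, worth 0.84 × 51 = 42.84 now, so the publisher offers 42.84, keeping 17.16.
Round 4 (the author proposes): the publisher can get 17.16 next round, worth 0.68 × 17.16 = 11.6688 now; the author offers that and keeps 48.3312.
Round 3 (the publisher proposes): the author can get 48.3312 next round, worth 0.84 × 48.3312 = 40.598208 now, so the publisher offers 40.598208, keeping 19.401792.
Round 2 (the author proposes): the publisher can get 19.401792 next round, worth 0.68 × 19.401792 = 13.19321856 now, so the author offers 13.19321856, keeping 46.80678144.
Round 1 (the publisher proposes): the author can get 46.80678144 next round, worth 0.84 × 46.80678144 = 39.3176964096 now; the publisher offers that and keeps 20.6823035904.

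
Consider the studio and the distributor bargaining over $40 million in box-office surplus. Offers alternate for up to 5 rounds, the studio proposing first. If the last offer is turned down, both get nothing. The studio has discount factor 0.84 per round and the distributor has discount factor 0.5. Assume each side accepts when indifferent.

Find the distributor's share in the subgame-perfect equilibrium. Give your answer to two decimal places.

4.54

Work backward from the last round.
Round 5 (the studio proposes): rejection yields 0 for the distributor; the studio offers 0 and keeps 40.
Round 4 (the distributor proposes): the studio can get 40 next round, worth 0.84 × 40 = 33.6 now; the distributor offers that and keeps 6.4.
Round 3 (the studio proposes): the distributor can get 6.4 next round, worth 0.5 × 6.4 = 3.2 now, so the studio offers 3.2, keeping 36.8.
Round 2 (the distributor proposes): the studio can get 36.8 next round, worth 0.84 × 36.8 = 30.912 now. The distributor offers 30.912 and keeps 40 − 30.912 = 9.088.
Round 1 (the studio proposes): the distributor can get 9.088 next round, worth 0.5 × 9.088 = 4.544 now; the studio offers that and keeps 35.456.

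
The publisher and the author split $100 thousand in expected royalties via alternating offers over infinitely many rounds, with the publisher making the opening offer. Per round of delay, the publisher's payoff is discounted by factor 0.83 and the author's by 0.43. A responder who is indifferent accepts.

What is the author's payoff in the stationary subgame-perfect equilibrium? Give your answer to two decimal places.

Let x be the publisher's share when the publisher proposes and y be the author's share when the author proposes.
The author accepts iff offered ≥ 0.43·y, so x = 100 − 0.43y. Symmetrically y = 100 − 0.83x.
Substituting: x = 100 − 0.43(100 − 0.83x), giving x(1 − 0.83·0.43) = 100(1 − 0.43).
So x = 100 × 0.57 / 0.6431 ≈ 88.6332, and the author receives 100 − x ≈ 11.3668.

11.37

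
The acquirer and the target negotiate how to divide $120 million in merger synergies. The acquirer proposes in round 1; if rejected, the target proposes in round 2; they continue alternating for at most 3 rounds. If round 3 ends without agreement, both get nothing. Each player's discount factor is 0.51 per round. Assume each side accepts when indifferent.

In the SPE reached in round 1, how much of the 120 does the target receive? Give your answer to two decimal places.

By backward induction:
Round 3 (the acquirer proposes): the target will accept anything ≥ 0, so the acquirer offers 0 and keeps 120.
Round 2 (the target proposes): the acquirer can get 120 next round, worth 0.51 × 120 = 61.2 now; the target offers that and keeps 58.8.
Round 1 (the acquirer proposes): the target can get 58.8 next round, worth 0.51 × 58.8 = 29.988 now; the acquirer offers that and keeps 90.012.

29.99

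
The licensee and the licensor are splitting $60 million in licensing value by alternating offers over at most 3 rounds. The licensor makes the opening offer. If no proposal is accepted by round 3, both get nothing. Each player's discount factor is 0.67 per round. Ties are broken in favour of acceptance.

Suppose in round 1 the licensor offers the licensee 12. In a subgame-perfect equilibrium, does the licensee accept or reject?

Reject

Round 3 (the licensor proposes): rejection yields 0 for the licensee; the licensor offers 0 and keeps 60.
Round 2 (the licensee proposes): the licensor can get 60 next round, worth 0.67 × 60 = 40.2 now, so the licensee offers 40.2, keeping 19.8.
So by rejecting in round 1, the licensee gets 19.8 next round, worth 0.67 × 19.8 = 13.266 now.
Offer 12 < 13.266, so the licensee rejects.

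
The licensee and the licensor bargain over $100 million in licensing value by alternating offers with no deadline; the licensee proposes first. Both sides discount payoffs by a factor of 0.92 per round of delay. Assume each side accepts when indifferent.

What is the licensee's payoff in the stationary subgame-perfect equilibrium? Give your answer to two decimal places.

Let x be the licensee's share when the licensee proposes and y be the licensor's share when the licensor proposes.
The licensor accepts iff offered ≥ 0.92·y, so x = 100 − 0.92y. Symmetrically y = 100 − 0.92x.
Substituting: x = 100 − 0.92(100 − 0.92x), giving x(1 − 0.92·0.92) = 100(1 − 0.92).
So x = 100 × 0.08 / 0.1536 ≈ 52.0833, and the licensor receives 100 − x ≈ 47.9167.

52.08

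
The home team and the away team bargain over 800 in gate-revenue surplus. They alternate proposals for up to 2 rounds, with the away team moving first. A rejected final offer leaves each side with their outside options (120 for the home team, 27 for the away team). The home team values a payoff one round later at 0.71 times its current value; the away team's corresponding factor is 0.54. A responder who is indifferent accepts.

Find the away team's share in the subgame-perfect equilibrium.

Round 2 (the home team proposes): the away team gets 27 if talks fail, so the home team offers 27 and keeps 773.
Round 1 (the away team proposes): the home team can get 773 next round, worth 0.71 × 773 = 548.83 now. The away team offers 548.83 and keeps 800 − 548.83 = 251.17.

251.17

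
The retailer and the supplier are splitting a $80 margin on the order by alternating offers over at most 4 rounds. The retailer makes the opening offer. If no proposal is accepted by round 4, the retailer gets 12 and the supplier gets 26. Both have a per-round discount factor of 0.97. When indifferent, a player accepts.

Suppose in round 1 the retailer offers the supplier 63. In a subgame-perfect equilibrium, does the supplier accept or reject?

Reject

Round 4 (the supplier proposes): the retailer gets 12 if talks fail, so the supplier offers 12 and keeps 68.
Round 3 (the retailer proposes): the supplier can get 68 next round, worth 0.97 × 68 = 65.96 now, so the retailer offers 65.96, keeping 14.04.
Round 2 (the supplier proposes): the retailer can get 14.04 next round, worth 0.97 × 14.04 = 13.6188 now, so the supplier offers 13.6188, keeping 66.3812.
So by rejecting in round 1, the supplier gets 66.3812 next round, worth 0.97 × 66.3812 = 64.389764 now.
Offer 63 < 64.389764, so the supplier rejects.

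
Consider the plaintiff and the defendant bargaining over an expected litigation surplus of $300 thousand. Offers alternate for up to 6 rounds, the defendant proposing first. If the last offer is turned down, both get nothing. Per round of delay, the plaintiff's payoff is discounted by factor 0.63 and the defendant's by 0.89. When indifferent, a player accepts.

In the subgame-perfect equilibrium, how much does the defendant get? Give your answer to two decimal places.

208.13

Solve by backward induction from round 6.
Round 6 (the plaintiff proposes): the defendant will accept anything ≥ 0, so the plaintiff offers 0 and keeps 300.
Round 5 (the defendant proposes): the plaintiff can get 300 next round, worth 0.63 × 300 = 189 now, so the defendant offers 189, keeping 111.
Round 4 (the plaintiff proposes): the defendant can get 111 next round, worth 0.89 × 111 = 98.79 now; the plaintiff offers that and keeps 201.21.
Round 3 (the defendant proposes): the plaintiff can get 201.21 next round, worth 0.63 × 201.21 = 126.7623 now. The defendant offers 126.7623 and keeps 300 − 126.7623 = 173.2377.
Round 2 (the plaintiff proposes): the defendant can get 173.2377 next round, worth 0.89 × 173.2377 = 154.181553 now. The plaintiff offers 154.181553 and keeps 300 − 154.181553 = 145.818447.
Round 1 (the defendant proposes): the plaintiff can get 145.818447 next round, worth 0.63 × 145.818447 = 91.86562161 now. The defendant offers 91.86562161 and keeps 300 − 91.86562161 = 208.13437839.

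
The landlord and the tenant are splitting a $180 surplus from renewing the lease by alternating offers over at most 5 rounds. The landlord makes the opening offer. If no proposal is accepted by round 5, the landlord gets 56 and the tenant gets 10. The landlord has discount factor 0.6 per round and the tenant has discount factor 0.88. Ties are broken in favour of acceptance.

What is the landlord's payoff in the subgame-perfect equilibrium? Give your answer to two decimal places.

Round 5 (the landlord proposes): the tenant gets 10 if talks fail, so the landlord offers 10 and keeps 170.
Round 4 (the tenant proposes): the landlord can get 170 next round, worth 0.6 × 170 = 102 now. The tenant offers 102 and keeps 180 − 102 = 78.
Round 3 (the landlord proposes): the tenant can get 78 next round, worth 0.88 × 78 = 68.64 now; the landlord offers that and keeps 111.36.
Round 2 (the tenant proposes): the landlord can get 111.36 next round, worth 0.6 × 111.36 = 66.816 now; the tenant offers that and keeps 113.184.
Round 1 (the landlord proposes): the tenant can get 113.184 next round, worth 0.88 × 113.184 = 99.60192 now, so the landlord offers 99.60192, keeping 80.39808.

80.40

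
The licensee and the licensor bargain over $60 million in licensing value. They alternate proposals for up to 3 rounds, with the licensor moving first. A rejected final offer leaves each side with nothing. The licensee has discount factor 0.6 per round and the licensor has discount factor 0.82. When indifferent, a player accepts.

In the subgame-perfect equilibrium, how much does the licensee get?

Work backward from the last round.
Round 3 (the licensor proposes): rejection yields 0 for the licensee; the licensor offers 0 and keeps 60.
Round 2 (the licensee proposes): the licensor can get 60 next round, worth 0.82 × 60 = 49.2 now, so the licensee offers 49.2, keeping 10.8.
Round 1 (the licensor proposes): the licensee can get 10.8 next round, worth 0.6 × 10.8 = 6.48 now. The licensor offers 6.48 and keeps 60 − 6.48 = 53.52.

6.48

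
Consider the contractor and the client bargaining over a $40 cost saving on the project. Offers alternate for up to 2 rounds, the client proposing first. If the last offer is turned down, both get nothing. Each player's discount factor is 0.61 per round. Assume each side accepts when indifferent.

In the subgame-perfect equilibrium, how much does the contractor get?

Round 2 (the contractor proposes): rejection yields 0 for the client; the contractor offers 0 and keeps 40.
Round 1 (the client proposes): the contractor can get 40 next round, worth 0.61 × 40 = 24.4 now, so the client offers 24.4, keeping 15.6.

24.4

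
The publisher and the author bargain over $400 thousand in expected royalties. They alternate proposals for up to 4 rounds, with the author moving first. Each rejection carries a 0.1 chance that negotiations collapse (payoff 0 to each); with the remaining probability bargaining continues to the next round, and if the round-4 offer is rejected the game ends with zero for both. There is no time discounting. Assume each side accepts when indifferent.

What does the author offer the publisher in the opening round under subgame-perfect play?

By backward induction:
Round 4 (the publisher proposes): rejection yields 0 for the author; the publisher offers 0 and keeps 400.
Round 3 (the author proposes): rejecting gives the publisher an expected 0.9 × 400 = 360. The author offers 360 and keeps 400 − 360 = 40.
Round 2 (the publisher proposes): rejecting gives the author an expected 0.9 × 40 = 36; the publisher offers that and keeps 364.
Round 1 (the author proposes): rejecting gives the publisher an expected 0.9 × 364 = 327.6; the author offers that and keeps 72.4.

327.6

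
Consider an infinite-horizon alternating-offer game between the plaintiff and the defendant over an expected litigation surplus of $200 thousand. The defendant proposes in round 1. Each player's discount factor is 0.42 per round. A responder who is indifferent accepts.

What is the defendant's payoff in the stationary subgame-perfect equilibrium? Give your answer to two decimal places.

Let x be the defendant's share when the defendant proposes and y be the plaintiff's share when the plaintiff proposes.
The plaintiff accepts iff offered ≥ 0.42·y, so x = 200 − 0.42y. Symmetrically y = 200 − 0.42x.
Substituting: x = 200 − 0.42(200 − 0.42x), giving x(1 − 0.42·0.42) = 200(1 − 0.42).
So x = 200 × 0.58 / 0.8236 ≈ 140.8451, and the plaintiff receives 200 − x ≈ 59.1549.

140.85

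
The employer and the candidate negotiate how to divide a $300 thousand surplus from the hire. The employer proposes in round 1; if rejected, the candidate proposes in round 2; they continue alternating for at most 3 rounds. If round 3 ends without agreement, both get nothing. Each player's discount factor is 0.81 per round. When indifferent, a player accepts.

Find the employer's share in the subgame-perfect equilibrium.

By backward induction:
Round 3 (the employer proposes): rejection yields 0 for the candidate; the employer offers 0 and keeps 300.
Round 2 (the candidate proposes): the employer can get 300 next round, worth 0.81 × 300 = 243 now, so the candidate offers 243, keeping 57.
Round 1 (the employer proposes): the candidate can get 57 next round, worth 0.81 × 57 = 46.17 now. The employer offers 46.17 and keeps 300 − 46.17 = 253.83.

253.83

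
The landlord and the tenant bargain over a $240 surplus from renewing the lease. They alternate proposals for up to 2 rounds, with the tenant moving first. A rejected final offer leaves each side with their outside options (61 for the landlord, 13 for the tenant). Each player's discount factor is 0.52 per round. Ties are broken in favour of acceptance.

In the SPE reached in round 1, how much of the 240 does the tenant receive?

121.96

Round 2 (the landlord proposes): the tenant gets 13 if talks fail, so the landlord offers 13 and keeps 227.
Round 1 (the tenant proposes): the landlord can get 227 next round, worth 0.52 × 227 = 118.04 now; the tenant offers that and keeps 121.96.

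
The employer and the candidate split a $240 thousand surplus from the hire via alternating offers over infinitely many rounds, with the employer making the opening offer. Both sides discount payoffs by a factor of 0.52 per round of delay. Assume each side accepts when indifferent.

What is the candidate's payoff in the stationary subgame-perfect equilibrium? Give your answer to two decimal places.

82.11

When the employer proposes, the candidate accepts any offer worth at least 0.52 times what the candidate would get by proposing next round; and vice versa.
This gives x = 240 − 0.52y and y = 240 − 0.52x, where x and y are each side's share when it proposes.
Hence (1 − 0.52·0.52)x = 240(1 − 0.52), i.e. 0.7296·x = 115.2.
x ≈ 157.8947; the candidate's share is 240 − x ≈ 82.1053.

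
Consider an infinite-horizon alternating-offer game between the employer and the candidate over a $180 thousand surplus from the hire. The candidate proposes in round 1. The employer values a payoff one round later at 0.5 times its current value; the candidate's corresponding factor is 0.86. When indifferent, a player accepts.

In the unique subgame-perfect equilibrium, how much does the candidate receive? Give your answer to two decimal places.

157.89

When the candidate proposes, the employer accepts any offer worth at least 0.5 times what the employer would get by proposing next round; and vice versa.
This gives x = 180 − 0.5y and y = 180 − 0.86x, where x and y are each side's share when it proposes.
Hence (1 − 0.5·0.86)x = 180(1 − 0.5), i.e. 0.57·x = 90.
x ≈ 157.8947; the employer's share is 180 − x ≈ 22.1053.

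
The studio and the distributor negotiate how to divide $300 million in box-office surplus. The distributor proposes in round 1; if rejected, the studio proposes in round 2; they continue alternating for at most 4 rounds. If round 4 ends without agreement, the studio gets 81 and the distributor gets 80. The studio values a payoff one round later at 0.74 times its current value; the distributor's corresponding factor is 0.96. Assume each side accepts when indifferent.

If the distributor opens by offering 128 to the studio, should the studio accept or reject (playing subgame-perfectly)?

Work out the studio's continuation value if the offer is rejected.
Round 4 (the studio proposes): the distributor gets 80 if talks fail, so the studio offers 80 and keeps 220.
Round 3 (the distributor proposes): the studio can get 220 next round, worth 0.74 × 220 = 162.8 now. The distributor offers 162.8 and keeps 300 − 162.8 = 137.2.
Round 2 (the studio proposes): the distributor can get 137.2 next round, worth 0.96 × 137.2 = 131.712 now; the studio offers that and keeps 168.288.
So by rejecting in round 1, the studio gets 168.288 next round, worth 0.74 × 168.288 = 124.53312 now.
Offer 128 ≥ 124.53312, so the studio accepts.

Accept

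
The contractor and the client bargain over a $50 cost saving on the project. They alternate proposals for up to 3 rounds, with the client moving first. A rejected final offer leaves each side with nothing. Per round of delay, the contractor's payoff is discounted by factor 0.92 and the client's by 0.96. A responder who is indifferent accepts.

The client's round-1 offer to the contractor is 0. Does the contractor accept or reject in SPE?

Round 3 (the client proposes): rejection yields 0 for the contractor; the client offers 0 and keeps 50.
Round 2 (the contractor proposes): the client can get 50 next round, worth 0.96 × 50 = 48 now. The contractor offers 48 and keeps 50 − 48 = 2.
So by rejecting in round 1, the contractor gets 2 next round, worth 0.92 × 2 = 1.84 now.
Offer 0 < 1.84, so the contractor rejects.

Reject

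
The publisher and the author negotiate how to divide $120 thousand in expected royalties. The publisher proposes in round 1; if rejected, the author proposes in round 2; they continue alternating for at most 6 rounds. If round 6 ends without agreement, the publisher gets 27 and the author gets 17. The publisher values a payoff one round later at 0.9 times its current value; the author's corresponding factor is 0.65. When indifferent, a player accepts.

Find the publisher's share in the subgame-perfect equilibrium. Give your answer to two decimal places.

Round 6 (the author proposes): the publisher gets 27 if talks fail, so the author offers 27 and keeps 93.
Round 5 (the publisher proposes): the author can get 93 next round, worth 0.65 × 93 = 60.45 now; the publisher offers that and keeps 59.55.
Round 4 (the author proposes): the publisher can get 59.55 next round, worth 0.9 × 59.55 = 53.595 now; the author offers that and keeps 66.405.
Round 3 (the publisher proposes): the author can get 66.405 next round, worth 0.65 × 66.405 = 43.16325 now. The publisher offers 43.16325 and keeps 120 − 43.16325 = 76.83675.
Round 2 (the author proposes): the publisher can get 76.83675 next round, worth 0.9 × 76.83675 = 69.153075 now. The author offers 69.153075 and keeps 120 − 69.153075 = 50.846925.
Round 1 (the publisher proposes): the author can get 50.846925 next round, worth 0.65 × 50.846925 = 33.05050125 now; the publisher offers that and keeps 86.94949875.

86.95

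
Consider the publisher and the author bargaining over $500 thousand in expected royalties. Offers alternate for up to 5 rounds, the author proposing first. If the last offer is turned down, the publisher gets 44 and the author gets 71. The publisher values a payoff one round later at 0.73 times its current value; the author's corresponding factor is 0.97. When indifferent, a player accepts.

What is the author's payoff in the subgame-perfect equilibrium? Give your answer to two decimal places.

Round 5 (the author proposes): the publisher gets 44 if talks fail, so the author offers 44 and keeps 456.
Round 4 (the publisher proposes): the author can get 456 next round, worth 0.97 × 456 = 442.32 now; the publisher offers that and keeps 57.68.
Round 3 (the author proposes): the publisher can get 57.68 next round, worth 0.73 × 57.68 = 42.1064 now, so the author offers 42.1064, keeping 457.8936.
Round 2 (the publisher proposes): the author can get 457.8936 next round, worth 0.97 × 457.8936 = 444.156792 now; the publisher offers that and keeps 55.843208.
Round 1 (the author proposes): the publisher can get 55.843208 next round, worth 0.73 × 55.843208 = 40.76554184 now, so the author offers 40.76554184, keeping 459.23445816.

459.23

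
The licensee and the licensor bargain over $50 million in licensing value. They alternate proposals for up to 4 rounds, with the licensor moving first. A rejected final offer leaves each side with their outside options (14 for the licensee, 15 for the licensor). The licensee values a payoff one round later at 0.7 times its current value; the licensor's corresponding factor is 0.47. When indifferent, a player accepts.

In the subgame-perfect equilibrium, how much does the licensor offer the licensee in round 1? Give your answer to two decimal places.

26.61

Work backward from the last round.
Round 4 (the licensee proposes): the licensor gets 15 if talks fail, so the licensee offers 15 and keeps 35.
Round 3 (the licensor proposes): the licensee can get 35 next round, worth 0.7 × 35 = 24.5 now; the licensor offers that and keeps 25.5.
Round 2 (the licensee proposes): the licensor can get 25.5 next round, worth 0.47 × 25.5 = 11.985 now, so the licensee offers 11.985, keeping 38.015.
Round 1 (the licensor proposes): the licensee can get 38.015 next round, worth 0.7 × 38.015 = 26.6105 now; the licensor offers that and keeps 23.3895.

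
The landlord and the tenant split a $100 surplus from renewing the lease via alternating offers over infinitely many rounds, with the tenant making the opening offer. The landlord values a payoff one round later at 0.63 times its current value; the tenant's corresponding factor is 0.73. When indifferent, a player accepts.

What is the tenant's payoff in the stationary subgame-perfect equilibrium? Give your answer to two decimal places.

When the tenant proposes, the landlord accepts any offer worth at least 0.63 times what the landlord would get by proposing next round; and vice versa.
This gives x = 100 − 0.63y and y = 100 − 0.73x, where x and y are each side's share when it proposes.
Hence (1 − 0.63·0.73)x = 100(1 − 0.63), i.e. 0.5401·x = 37.
x ≈ 68.5058; the landlord's share is 100 − x ≈ 31.4942.

68.51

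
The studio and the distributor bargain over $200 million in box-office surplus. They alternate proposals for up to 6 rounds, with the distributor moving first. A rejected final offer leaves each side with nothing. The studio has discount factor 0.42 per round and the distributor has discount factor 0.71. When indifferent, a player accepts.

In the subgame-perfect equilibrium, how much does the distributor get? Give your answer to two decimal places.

Round 6 (the studio proposes): rejection yields 0 for the distributor; the studio offers 0 and keeps 200.
Round 5 (the distributor proposes): the studio can get 200 next round, worth 0.42 × 200 = 84 now. The distributor offers 84 and keeps 200 − 84 = 116.
Round 4 (the studio proposes): the distributor can get 116 next round, worth 0.71 × 116 = 82.36 now. The studio offers 82.36 and keeps 200 − 82.36 = 117.64.
Round 3 (the distributor proposes): the studio can get 117.64 next round, worth 0.42 × 117.64 = 49.4088 now; the distributor offers that and keeps 150.5912.
Round 2 (the studio proposes): the distributor can get 150.5912 next round, worth 0.71 × 150.5912 = 106.919752 now. The studio offers 106.919752 and keeps 200 − 106.919752 = 93.080248.
Round 1 (the distributor proposes): the studio can get 93.080248 next round, worth 0.42 × 93.080248 = 39.09370416 now, so the distributor offers 39.09370416, keeping 160.90629584.

160.91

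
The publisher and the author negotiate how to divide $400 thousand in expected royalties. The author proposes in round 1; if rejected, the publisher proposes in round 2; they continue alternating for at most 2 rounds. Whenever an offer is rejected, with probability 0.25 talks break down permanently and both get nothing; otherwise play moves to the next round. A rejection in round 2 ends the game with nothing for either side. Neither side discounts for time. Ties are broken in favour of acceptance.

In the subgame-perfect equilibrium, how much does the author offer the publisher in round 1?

Round 2 (the publisher proposes): rejection yields 0 for the author; the publisher offers 0 and keeps 400.
Round 1 (the author proposes): rejecting gives the publisher an expected 0.75 × 400 = 300. The author offers 300 and keeps 400 − 300 = 100.

300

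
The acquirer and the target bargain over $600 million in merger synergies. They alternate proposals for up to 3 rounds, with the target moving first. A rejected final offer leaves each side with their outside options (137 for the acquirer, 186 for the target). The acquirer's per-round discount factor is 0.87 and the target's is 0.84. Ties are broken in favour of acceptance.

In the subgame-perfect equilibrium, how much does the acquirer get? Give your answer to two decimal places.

183.64

Round 3 (the target proposes): the acquirer gets 137 if talks fail, so the target offers 137 and keeps 463.
Round 2 (the acquirer proposes): the target can get 463 next round, worth 0.84 × 463 = 388.92 now. The acquirer offers 388.92 and keeps 600 − 388.92 = 211.08.
Round 1 (the target proposes): the acquirer can get 211.08 next round, worth 0.87 × 211.08 = 183.6396 now. The target offers 183.6396 and keeps 600 − 183.6396 = 416.3604.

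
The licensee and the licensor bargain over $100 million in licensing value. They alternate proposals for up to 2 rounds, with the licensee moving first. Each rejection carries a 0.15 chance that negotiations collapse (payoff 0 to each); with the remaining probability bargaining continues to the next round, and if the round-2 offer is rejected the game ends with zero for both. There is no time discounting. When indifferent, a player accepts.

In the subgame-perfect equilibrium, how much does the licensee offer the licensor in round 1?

Round 2 (the licensor proposes): rejection yields 0 for the licensee; the licensor offers 0 and keeps 100.
Round 1 (the licensee proposes): rejecting gives the licensor an expected 0.85 × 100 = 85; the licensee offers that and keeps 15.

85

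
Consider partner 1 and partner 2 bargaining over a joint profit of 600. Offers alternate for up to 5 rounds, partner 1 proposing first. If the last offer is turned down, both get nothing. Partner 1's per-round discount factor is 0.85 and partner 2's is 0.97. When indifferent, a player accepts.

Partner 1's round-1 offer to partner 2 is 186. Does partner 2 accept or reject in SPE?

Round 5 (partner 1 proposes): rejection yields 0 for partner 2; partner 1 offers 0 and keeps 600.
Round 4 (partner 2 proposes): partner 1 can get 600 next round, worth 0.85 × 600 = 510 now; partner 2 offers that and keeps 90.
Round 3 (partner 1 proposes): partner 2 can get 90 next round, worth 0.97 × 90 = 87.3 now; partner 1 offers that and keeps 512.7.
Round 2 (partner 2 proposes): partner 1 can get 512.7 next round, worth 0.85 × 512.7 = 435.795 now, so partner 2 offers 435.795, keeping 164.205.
So by rejecting in round 1, partner 2 gets 164.205 next round, worth 0.97 × 164.205 = 159.27885 now.
Offer 186 ≥ 159.27885, so partner 2 accepts.

Accept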